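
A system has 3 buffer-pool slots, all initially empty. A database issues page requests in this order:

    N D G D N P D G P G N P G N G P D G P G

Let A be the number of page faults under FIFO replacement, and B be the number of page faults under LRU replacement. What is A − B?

1

Under FIFO: F F F . . F . . . . F . . . . . F F F . → 8 faults.
Under LRU: F F F . . F . F . . F . . . . . F . . . → 7 faults.
A − B = 8 − 7 = 1.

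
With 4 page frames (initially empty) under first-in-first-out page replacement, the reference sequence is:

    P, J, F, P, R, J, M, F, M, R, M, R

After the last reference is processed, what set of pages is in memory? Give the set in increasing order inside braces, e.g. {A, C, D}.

{F, J, M, R}

P -> miss, frames (P)
J -> miss, frames (P J)
F -> miss, frames (P J F)
P -> hit
R -> miss, frames (P J F R)
J -> hit
M -> miss, evict P, frames (J F R M)
F -> hit
M -> hit
R -> hit
M -> hit
R -> hit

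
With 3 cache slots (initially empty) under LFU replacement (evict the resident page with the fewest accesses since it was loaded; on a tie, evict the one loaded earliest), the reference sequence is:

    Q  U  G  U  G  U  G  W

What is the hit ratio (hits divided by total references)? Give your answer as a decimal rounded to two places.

0.50

Q: fault, frames {Q}
U: fault, frames {Q,U}
G: fault, frames {Q,U,G}
U: hit
G: hit
U: hit
G: hit
W: fault, evict Q, frames {U,G,W}
Hits: 4 of 8 references → 4/8 = 0.5000.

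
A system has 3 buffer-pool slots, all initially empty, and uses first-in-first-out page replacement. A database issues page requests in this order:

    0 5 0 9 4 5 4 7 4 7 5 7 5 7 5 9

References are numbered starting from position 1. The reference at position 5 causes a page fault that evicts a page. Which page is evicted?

pos 1: 0: miss, frames [0]
pos 2: 5: miss, frames [0, 5]
pos 3: 0: hit
pos 4: 9: miss, frames [0, 5, 9]
pos 5: 4: miss, evict 0, frames [5, 9, 4]
At position 5, page 0 is evicted.

0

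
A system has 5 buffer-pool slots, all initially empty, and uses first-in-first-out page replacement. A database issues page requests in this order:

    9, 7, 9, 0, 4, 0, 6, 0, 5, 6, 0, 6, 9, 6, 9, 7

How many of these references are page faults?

9 -> miss, frames {9}
7 -> miss, frames {9,7}
9 -> hit
0 -> miss, frames {9,7,0}
4 -> miss, frames {9,7,0,4}
0 -> hit
6 -> miss, frames {9,7,0,4,6}
0 -> hit
5 -> miss, evict 9, frames {7,0,4,6,5}
6 -> hit
0 -> hit
6 -> hit
9 -> miss, evict 7, frames {0,4,6,5,9}
6 -> hit
9 -> hit
7 -> miss, evict 0, frames {4,6,5,9,7}
Page faults: 8.

8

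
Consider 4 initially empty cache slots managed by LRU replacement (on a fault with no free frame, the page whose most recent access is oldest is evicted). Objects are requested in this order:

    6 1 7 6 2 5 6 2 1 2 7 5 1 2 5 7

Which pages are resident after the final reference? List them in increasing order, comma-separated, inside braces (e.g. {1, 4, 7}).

{1, 2, 5, 7}

6 → fault, frames {6}
1 → fault, frames {6,1}
7 → fault, frames {6,1,7}
6 → hit
2 → fault, frames {1,7,6,2}
5 → fault, evict 1, frames {7,6,2,5}
6 → hit
2 → hit
1 → fault, evict 7, frames {5,6,2,1}
2 → hit
7 → fault, evict 5, frames {6,1,2,7}
5 → fault, evict 6, frames {1,2,7,5}
1 → hit
2 → hit
5 → hit
7 → hit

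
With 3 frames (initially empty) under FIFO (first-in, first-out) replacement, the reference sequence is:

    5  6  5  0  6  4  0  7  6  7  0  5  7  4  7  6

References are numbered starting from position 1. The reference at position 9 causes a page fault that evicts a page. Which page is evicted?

pos 1: 5 → fault, frames [5]
pos 2: 6 → fault, frames [5, 6]
pos 3: 5 → hit
pos 4: 0 → fault, frames [5, 6, 0]
pos 5: 6 → hit
pos 6: 4 → fault, evict 5, frames [6, 0, 4]
pos 7: 0 → hit
pos 8: 7 → fault, evict 6, frames [0, 4, 7]
pos 9: 6 → fault, evict 0, frames [4, 7, 6]
At position 9, page 0 is evicted.

0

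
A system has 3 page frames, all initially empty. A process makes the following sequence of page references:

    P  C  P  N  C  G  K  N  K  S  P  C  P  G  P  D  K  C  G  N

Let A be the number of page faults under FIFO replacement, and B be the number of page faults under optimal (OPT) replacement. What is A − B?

Under FIFO: F F . F . F F . . F F F . F . F F F F F → 14 faults.
Under OPT: F F . F . F F . . F . F . F . F . F . F → 11 faults.
A − B = 14 − 11 = 3.

3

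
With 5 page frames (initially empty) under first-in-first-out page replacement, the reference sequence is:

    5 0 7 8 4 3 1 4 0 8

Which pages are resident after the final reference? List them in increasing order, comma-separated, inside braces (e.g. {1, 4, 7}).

{0, 1, 3, 4, 8}

5 -> fault, frames (5)
0 -> fault, frames (5 0)
7 -> fault, frames (5 0 7)
8 -> fault, frames (5 0 7 8)
4 -> fault, frames (5 0 7 8 4)
3 -> fault, evict 5, frames (0 7 8 4 3)
1 -> fault, evict 0, frames (7 8 4 3 1)
4 -> hit
0 -> fault, evict 7, frames (8 4 3 1 0)
8 -> hit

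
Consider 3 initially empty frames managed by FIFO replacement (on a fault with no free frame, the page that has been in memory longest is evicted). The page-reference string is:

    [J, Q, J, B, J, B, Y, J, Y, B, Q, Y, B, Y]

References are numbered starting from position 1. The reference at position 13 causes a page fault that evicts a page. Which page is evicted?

Y

pos 1: J: miss, frames [J]
pos 2: Q: miss, frames [J, Q]
pos 3: J: hit
pos 4: B: miss, frames [J, Q, B]
pos 5: J: hit
pos 6: B: hit
pos 7: Y: miss, evict J, frames [Q, B, Y]
pos 8: J: miss, evict Q, frames [B, Y, J]
pos 9: Y: hit
pos 10: B: hit
pos 11: Q: miss, evict B, frames [Y, J, Q]
pos 12: Y: hit
pos 13: B: miss, evict Y, frames [J, Q, B]
At position 13, page Y is evicted.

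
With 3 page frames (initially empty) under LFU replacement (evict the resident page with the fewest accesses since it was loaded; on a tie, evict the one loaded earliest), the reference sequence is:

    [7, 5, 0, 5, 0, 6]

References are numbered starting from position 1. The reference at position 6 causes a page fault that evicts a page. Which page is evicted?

pos 1: 7 -> miss, frames (7)
pos 2: 5 -> miss, frames (7 5)
pos 3: 0 -> miss, frames (7 5 0)
pos 4: 5 -> hit
pos 5: 0 -> hit
pos 6: 6 -> miss, evict 7, frames (5 0 6)
At position 6, page 7 is evicted.

7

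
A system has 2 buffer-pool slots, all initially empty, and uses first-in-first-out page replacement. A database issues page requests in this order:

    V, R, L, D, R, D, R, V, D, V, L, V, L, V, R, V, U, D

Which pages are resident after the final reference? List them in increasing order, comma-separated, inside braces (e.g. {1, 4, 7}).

V: miss, frames [V]
R: miss, frames [V, R]
L: miss, evict V, frames [R, L]
D: miss, evict R, frames [L, D]
R: miss, evict L, frames [D, R]
D: hit
R: hit
V: miss, evict D, frames [R, V]
D: miss, evict R, frames [V, D]
V: hit
L: miss, evict V, frames [D, L]
V: miss, evict D, frames [L, V]
L: hit
V: hit
R: miss, evict L, frames [V, R]
V: hit
U: miss, evict V, frames [R, U]
D: miss, evict R, frames [U, D]

{D, U}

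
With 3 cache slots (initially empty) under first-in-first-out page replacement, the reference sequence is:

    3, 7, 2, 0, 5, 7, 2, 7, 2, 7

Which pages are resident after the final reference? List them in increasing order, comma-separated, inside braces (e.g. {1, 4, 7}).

{2, 5, 7}

3: fault, frames [3]
7: fault, frames [3, 7]
2: fault, frames [3, 7, 2]
0: fault, evict 3, frames [7, 2, 0]
5: fault, evict 7, frames [2, 0, 5]
7: fault, evict 2, frames [0, 5, 7]
2: fault, evict 0, frames [5, 7, 2]
7: hit
2: hit
7: hit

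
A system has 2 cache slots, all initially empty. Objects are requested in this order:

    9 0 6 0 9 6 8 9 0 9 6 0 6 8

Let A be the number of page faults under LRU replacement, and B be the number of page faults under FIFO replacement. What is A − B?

1

Under LRU: F F F . F F F F F . F F . F → 11 faults.
Under FIFO: F F F . F . F . F F F F . F → 10 faults.
A − B = 11 − 10 = 1.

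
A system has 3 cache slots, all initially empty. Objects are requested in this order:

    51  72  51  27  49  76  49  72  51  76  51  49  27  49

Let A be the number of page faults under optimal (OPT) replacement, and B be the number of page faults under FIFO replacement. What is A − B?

-2

Under OPT: F F . F F F . . F . . . F . → 7 faults.
Under FIFO: F F . F F F . F F . . F F . → 9 faults.
A − B = 7 − 9 = -2.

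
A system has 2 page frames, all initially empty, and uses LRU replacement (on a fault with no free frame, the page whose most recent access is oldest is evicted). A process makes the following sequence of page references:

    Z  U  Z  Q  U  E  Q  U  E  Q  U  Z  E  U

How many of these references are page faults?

13

Z: fault, frames (Z)
U: fault, frames (Z U)
Z: hit
Q: fault, evict U, frames (Z Q)
U: fault, evict Z, frames (Q U)
E: fault, evict Q, frames (U E)
Q: fault, evict U, frames (E Q)
U: fault, evict E, frames (Q U)
E: fault, evict Q, frames (U E)
Q: fault, evict U, frames (E Q)
U: fault, evict E, frames (Q U)
Z: fault, evict Q, frames (U Z)
E: fault, evict U, frames (Z E)
U: fault, evict Z, frames (E U)
Page faults: 13.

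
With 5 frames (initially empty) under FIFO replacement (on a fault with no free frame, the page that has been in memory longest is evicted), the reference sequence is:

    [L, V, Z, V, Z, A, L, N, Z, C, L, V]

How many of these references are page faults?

8

L -> miss, frames (L)
V -> miss, frames (L V)
Z -> miss, frames (L V Z)
V -> hit
Z -> hit
A -> miss, frames (L V Z A)
L -> hit
N -> miss, frames (L V Z A N)
Z -> hit
C -> miss, evict L, frames (V Z A N C)
L -> miss, evict V, frames (Z A N C L)
V -> miss, evict Z, frames (A N C L V)
Page faults: 8.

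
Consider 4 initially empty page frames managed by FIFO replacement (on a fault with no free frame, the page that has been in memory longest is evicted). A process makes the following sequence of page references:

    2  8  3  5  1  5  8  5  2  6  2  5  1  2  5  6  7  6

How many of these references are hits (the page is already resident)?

10

2 -> miss, frames (2)
8 -> miss, frames (2 8)
3 -> miss, frames (2 8 3)
5 -> miss, frames (2 8 3 5)
1 -> miss, evict 2, frames (8 3 5 1)
5 -> hit
8 -> hit
5 -> hit
2 -> miss, evict 8, frames (3 5 1 2)
6 -> miss, evict 3, frames (5 1 2 6)
2 -> hit
5 -> hit
1 -> hit
2 -> hit
5 -> hit
6 -> hit
7 -> miss, evict 5, frames (1 2 6 7)
6 -> hit
Hits: 10.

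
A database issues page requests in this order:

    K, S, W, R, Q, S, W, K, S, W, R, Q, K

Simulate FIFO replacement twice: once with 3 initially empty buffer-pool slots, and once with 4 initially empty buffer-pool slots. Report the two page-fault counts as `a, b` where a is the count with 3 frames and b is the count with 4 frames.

3 frames: F F F F F F F F . . F F . → 10 faults.
4 frames: F F F F F . . F F F F F F → 11 faults.
11 > 10: adding a frame increased faults — Belady's anomaly.

10, 11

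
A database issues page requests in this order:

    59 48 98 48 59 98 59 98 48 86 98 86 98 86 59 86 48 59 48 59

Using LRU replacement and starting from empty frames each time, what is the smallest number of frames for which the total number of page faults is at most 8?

3

f=1: 20 faults
f=2: 11 faults
f=3: 6 faults
f=4: 4 faults
Smallest f with faults ≤ 8 is 3.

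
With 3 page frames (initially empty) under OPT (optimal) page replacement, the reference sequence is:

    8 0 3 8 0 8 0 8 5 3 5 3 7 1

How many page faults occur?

6

8: fault, frames [8]
0: fault, frames [8, 0]
3: fault, frames [8, 0, 3]
8: hit
0: hit
8: hit
0: hit
8: hit
5: fault, evict 0, frames [8, 3, 5]
3: hit
5: hit
3: hit
7: fault, evict 5, frames [8, 3, 7]
1: fault, evict 7, frames [8, 3, 1]
Page faults: 6.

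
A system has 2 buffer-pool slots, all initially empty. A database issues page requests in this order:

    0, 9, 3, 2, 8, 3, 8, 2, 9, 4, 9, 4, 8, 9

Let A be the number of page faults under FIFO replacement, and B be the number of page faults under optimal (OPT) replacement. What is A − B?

2

Under FIFO: F F F F F F . F F F . . F F → 11 faults.
Under OPT: F F F F F . . F F F . . F . → 9 faults.
A − B = 11 − 9 = 2.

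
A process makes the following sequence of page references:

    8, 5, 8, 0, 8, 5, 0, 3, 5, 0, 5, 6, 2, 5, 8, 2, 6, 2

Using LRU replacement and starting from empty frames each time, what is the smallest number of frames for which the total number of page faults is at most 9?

3

f=1: 18 faults
f=2: 14 faults
f=3: 8 faults
f=4: 7 faults
f=5: 7 faults
f=6: 6 faults
Smallest f with faults ≤ 9 is 3.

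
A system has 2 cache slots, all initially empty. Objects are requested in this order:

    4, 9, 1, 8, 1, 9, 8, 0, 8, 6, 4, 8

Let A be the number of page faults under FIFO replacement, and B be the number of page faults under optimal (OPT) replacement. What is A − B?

Under FIFO: F F F F . F . F F F F F → 10 faults.
Under OPT: F F F F . F . F . F F . → 8 faults.
A − B = 10 − 8 = 2.

2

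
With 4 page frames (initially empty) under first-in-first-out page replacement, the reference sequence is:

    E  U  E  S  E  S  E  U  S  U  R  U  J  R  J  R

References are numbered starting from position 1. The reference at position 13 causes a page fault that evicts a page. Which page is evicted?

pos 1: E -> fault, frames [E]
pos 2: U -> fault, frames [E, U]
pos 3: E -> hit
pos 4: S -> fault, frames [E, U, S]
pos 5: E -> hit
pos 6: S -> hit
pos 7: E -> hit
pos 8: U -> hit
pos 9: S -> hit
pos 10: U -> hit
pos 11: R -> fault, frames [E, U, S, R]
pos 12: U -> hit
pos 13: J -> fault, evict E, frames [U, S, R, J]
At position 13, page E is evicted.

E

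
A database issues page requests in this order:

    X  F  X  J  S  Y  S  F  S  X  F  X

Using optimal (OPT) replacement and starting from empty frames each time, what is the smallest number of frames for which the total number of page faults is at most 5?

4

f=1: 12 faults
f=2: 7 faults
f=3: 6 faults
f=4: 5 faults
f=5: 5 faults
Smallest f with faults ≤ 5 is 4.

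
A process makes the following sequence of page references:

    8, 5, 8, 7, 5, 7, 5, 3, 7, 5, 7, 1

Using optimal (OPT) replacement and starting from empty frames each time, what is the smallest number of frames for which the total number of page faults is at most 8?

2

f=1: 12 faults
f=2: 6 faults
f=3: 5 faults
f=4: 5 faults
f=5: 5 faults
Smallest f with faults ≤ 8 is 2.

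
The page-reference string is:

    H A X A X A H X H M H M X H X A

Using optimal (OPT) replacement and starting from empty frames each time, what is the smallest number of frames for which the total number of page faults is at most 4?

f=1: 16 faults
f=2: 7 faults
f=3: 5 faults
f=4: 4 faults
Smallest f with faults ≤ 4 is 4.

4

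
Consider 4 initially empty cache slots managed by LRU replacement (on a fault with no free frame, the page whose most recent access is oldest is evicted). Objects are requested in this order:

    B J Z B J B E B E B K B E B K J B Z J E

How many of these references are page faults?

B → fault, frames [B]
J → fault, frames [B, J]
Z → fault, frames [B, J, Z]
B → hit
J → hit
B → hit
E → fault, frames [Z, J, B, E]
B → hit
E → hit
B → hit
K → fault, evict Z, frames [J, E, B, K]
B → hit
E → hit
B → hit
K → hit
J → hit
B → hit
Z → fault, evict E, frames [K, J, B, Z]
J → hit
E → fault, evict K, frames [B, Z, J, E]
Page faults: 7.

7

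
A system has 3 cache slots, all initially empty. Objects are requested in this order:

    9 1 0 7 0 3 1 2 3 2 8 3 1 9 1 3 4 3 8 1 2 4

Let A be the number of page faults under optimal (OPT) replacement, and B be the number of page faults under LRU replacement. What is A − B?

-4

Under OPT: F F F F . F . F . . F . . F . . F . F . F . → 11 faults.
Under LRU: F F F F . F F F . . F . F F . . F . F F F F → 15 faults.
A − B = 11 − 15 = -4.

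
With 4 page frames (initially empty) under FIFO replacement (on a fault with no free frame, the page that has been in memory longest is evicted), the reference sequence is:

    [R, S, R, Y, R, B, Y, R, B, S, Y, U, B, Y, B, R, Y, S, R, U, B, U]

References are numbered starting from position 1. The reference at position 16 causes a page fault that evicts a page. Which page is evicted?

S

pos 1: R: fault, frames [R]
pos 2: S: fault, frames [R, S]
pos 3: R: hit
pos 4: Y: fault, frames [R, S, Y]
pos 5: R: hit
pos 6: B: fault, frames [R, S, Y, B]
pos 7: Y: hit
pos 8: R: hit
pos 9: B: hit
pos 10: S: hit
pos 11: Y: hit
pos 12: U: fault, evict R, frames [S, Y, B, U]
pos 13: B: hit
pos 14: Y: hit
pos 15: B: hit
pos 16: R: fault, evict S, frames [Y, B, U, R]
At position 16, page S is evicted.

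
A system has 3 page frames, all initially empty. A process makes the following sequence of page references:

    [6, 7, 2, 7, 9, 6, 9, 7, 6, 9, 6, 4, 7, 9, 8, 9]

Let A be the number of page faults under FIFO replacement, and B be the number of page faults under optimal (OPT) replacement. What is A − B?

Under FIFO: F F F . F F . F . . . F . F F . → 9 faults.
Under OPT: F F F . F . . . . . . F . . F . → 6 faults.
A − B = 9 − 6 = 3.

3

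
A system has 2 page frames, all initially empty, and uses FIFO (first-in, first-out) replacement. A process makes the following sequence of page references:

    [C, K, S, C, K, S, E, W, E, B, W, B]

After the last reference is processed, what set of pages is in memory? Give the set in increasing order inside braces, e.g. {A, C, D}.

C -> miss, frames {C}
K -> miss, frames {C,K}
S -> miss, evict C, frames {K,S}
C -> miss, evict K, frames {S,C}
K -> miss, evict S, frames {C,K}
S -> miss, evict C, frames {K,S}
E -> miss, evict K, frames {S,E}
W -> miss, evict S, frames {E,W}
E -> hit
B -> miss, evict E, frames {W,B}
W -> hit
B -> hit

{B, W}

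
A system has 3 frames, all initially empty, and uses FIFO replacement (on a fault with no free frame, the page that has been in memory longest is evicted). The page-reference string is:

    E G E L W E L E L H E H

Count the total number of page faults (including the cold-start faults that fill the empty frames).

6

E: fault, frames {E}
G: fault, frames {E,G}
E: hit
L: fault, frames {E,G,L}
W: fault, evict E, frames {G,L,W}
E: fault, evict G, frames {L,W,E}
L: hit
E: hit
L: hit
H: fault, evict L, frames {W,E,H}
E: hit
H: hit
Page faults: 6.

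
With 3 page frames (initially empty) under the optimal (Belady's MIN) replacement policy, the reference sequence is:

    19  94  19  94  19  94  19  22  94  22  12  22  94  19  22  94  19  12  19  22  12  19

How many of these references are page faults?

19 → fault, frames {19}
94 → fault, frames {19,94}
19 → hit
94 → hit
19 → hit
94 → hit
19 → hit
22 → fault, frames {19,94,22}
94 → hit
22 → hit
12 → fault, evict 19, frames {94,22,12}
22 → hit
94 → hit
19 → fault, evict 12, frames {94,22,19}
22 → hit
94 → hit
19 → hit
12 → fault, evict 94, frames {22,19,12}
19 → hit
22 → hit
12 → hit
19 → hit
Page faults: 6.

6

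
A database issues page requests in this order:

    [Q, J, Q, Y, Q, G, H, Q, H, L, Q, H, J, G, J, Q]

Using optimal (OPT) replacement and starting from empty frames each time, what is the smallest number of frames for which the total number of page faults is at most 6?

f=1: 16 faults
f=2: 10 faults
f=3: 8 faults
f=4: 7 faults
f=5: 6 faults
f=6: 6 faults
Smallest f with faults ≤ 6 is 5.

5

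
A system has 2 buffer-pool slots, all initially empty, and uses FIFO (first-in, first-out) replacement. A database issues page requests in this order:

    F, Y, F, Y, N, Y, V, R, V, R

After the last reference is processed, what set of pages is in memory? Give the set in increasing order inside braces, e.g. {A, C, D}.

F -> fault, frames {F}
Y -> fault, frames {F,Y}
F -> hit
Y -> hit
N -> fault, evict F, frames {Y,N}
Y -> hit
V -> fault, evict Y, frames {N,V}
R -> fault, evict N, frames {V,R}
V -> hit
R -> hit

{R, V}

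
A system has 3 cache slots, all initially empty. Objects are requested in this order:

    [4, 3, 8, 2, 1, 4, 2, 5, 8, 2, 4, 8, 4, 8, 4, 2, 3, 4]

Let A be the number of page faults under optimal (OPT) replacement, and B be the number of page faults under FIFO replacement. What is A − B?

-3

Under OPT: F F F F F . . F F . . . . . . . F . → 8 faults.
Under FIFO: F F F F F F . F F F F . . . . . F . → 11 faults.
A − B = 8 − 11 = -3.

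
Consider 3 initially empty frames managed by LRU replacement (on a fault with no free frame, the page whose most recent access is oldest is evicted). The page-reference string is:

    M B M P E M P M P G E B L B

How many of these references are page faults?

8

M -> fault, frames [M]
B -> fault, frames [M, B]
M -> hit
P -> fault, frames [B, M, P]
E -> fault, evict B, frames [M, P, E]
M -> hit
P -> hit
M -> hit
P -> hit
G -> fault, evict E, frames [M, P, G]
E -> fault, evict M, frames [P, G, E]
B -> fault, evict P, frames [G, E, B]
L -> fault, evict G, frames [E, B, L]
B -> hit
Page faults: 8.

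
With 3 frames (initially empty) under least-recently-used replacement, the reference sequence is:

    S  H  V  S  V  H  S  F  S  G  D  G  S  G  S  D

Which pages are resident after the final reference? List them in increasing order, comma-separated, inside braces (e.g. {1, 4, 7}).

S -> miss, frames [S]
H -> miss, frames [S, H]
V -> miss, frames [S, H, V]
S -> hit
V -> hit
H -> hit
S -> hit
F -> miss, evict V, frames [H, S, F]
S -> hit
G -> miss, evict H, frames [F, S, G]
D -> miss, evict F, frames [S, G, D]
G -> hit
S -> hit
G -> hit
S -> hit
D -> hit

{D, G, S}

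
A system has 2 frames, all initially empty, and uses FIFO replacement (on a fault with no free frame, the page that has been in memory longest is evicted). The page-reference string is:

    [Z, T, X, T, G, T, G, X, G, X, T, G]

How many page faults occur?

Z → miss, frames (Z)
T → miss, frames (Z T)
X → miss, evict Z, frames (T X)
T → hit
G → miss, evict T, frames (X G)
T → miss, evict X, frames (G T)
G → hit
X → miss, evict G, frames (T X)
G → miss, evict T, frames (X G)
X → hit
T → miss, evict X, frames (G T)
G → hit
Page faults: 8.

8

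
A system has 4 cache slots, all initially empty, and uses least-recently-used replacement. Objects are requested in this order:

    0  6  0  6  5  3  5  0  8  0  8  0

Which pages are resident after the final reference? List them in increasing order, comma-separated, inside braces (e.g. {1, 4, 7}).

{0, 3, 5, 8}

0 -> miss, frames (0)
6 -> miss, frames (0 6)
0 -> hit
6 -> hit
5 -> miss, frames (0 6 5)
3 -> miss, frames (0 6 5 3)
5 -> hit
0 -> hit
8 -> miss, evict 6, frames (3 5 0 8)
0 -> hit
8 -> hit
0 -> hit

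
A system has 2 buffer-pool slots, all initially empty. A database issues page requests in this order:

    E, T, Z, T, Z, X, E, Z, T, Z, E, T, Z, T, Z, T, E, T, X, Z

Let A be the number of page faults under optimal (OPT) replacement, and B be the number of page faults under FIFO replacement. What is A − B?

Under OPT: F F F . . F F . F . F . F . . . F . F F → 11 faults.
Under FIFO: F F F . . F F F F . F . F F . . F . F F → 13 faults.
A − B = 11 − 13 = -2.

-2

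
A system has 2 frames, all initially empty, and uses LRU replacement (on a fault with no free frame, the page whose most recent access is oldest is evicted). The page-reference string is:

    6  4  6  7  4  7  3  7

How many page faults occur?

6 -> fault, frames {6}
4 -> fault, frames {6,4}
6 -> hit
7 -> fault, evict 4, frames {6,7}
4 -> fault, evict 6, frames {7,4}
7 -> hit
3 -> fault, evict 4, frames {7,3}
7 -> hit
Page faults: 5.

5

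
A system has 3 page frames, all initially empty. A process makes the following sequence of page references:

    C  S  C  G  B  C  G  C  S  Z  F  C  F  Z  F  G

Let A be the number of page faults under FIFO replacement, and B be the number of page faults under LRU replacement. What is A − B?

1

Under FIFO: F F . F F F . . F F F F . . . F → 10 faults.
Under LRU: F F . F F . . . F F F F . . . F → 9 faults.
A − B = 10 − 9 = 1.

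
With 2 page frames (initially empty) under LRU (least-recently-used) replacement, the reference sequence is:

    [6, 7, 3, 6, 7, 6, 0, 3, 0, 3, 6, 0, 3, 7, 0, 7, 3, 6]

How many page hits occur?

6: miss, frames {6}
7: miss, frames {6,7}
3: miss, evict 6, frames {7,3}
6: miss, evict 7, frames {3,6}
7: miss, evict 3, frames {6,7}
6: hit
0: miss, evict 7, frames {6,0}
3: miss, evict 6, frames {0,3}
0: hit
3: hit
6: miss, evict 0, frames {3,6}
0: miss, evict 3, frames {6,0}
3: miss, evict 6, frames {0,3}
7: miss, evict 0, frames {3,7}
0: miss, evict 3, frames {7,0}
7: hit
3: miss, evict 0, frames {7,3}
6: miss, evict 7, frames {3,6}
Hits: 4.

4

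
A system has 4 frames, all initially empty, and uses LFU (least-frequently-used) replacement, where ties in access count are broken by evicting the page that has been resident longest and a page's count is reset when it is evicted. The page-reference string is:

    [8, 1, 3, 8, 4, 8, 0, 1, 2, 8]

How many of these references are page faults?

8: miss, frames [8]
1: miss, frames [8, 1]
3: miss, frames [8, 1, 3]
8: hit
4: miss, frames [8, 1, 3, 4]
8: hit
0: miss, evict 1, frames [8, 3, 4, 0]
1: miss, evict 3, frames [8, 4, 0, 1]
2: miss, evict 4, frames [8, 0, 1, 2]
8: hit
Page faults: 7.

7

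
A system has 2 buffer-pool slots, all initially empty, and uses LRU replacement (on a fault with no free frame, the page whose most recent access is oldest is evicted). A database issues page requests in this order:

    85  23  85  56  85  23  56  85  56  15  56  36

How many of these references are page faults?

85 -> miss, frames {85}
23 -> miss, frames {85,23}
85 -> hit
56 -> miss, evict 23, frames {85,56}
85 -> hit
23 -> miss, evict 56, frames {85,23}
56 -> miss, evict 85, frames {23,56}
85 -> miss, evict 23, frames {56,85}
56 -> hit
15 -> miss, evict 85, frames {56,15}
56 -> hit
36 -> miss, evict 15, frames {56,36}
Page faults: 8.

8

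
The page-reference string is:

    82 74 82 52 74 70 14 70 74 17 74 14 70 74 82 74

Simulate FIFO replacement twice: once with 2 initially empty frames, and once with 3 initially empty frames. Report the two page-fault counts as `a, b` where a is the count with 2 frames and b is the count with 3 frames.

11, 10

2 frames: F F . F . F F . F F . F F F F . → 11 faults.
3 frames: F F . F . F F . F F . . F . F F → 10 faults.
10 < 11: adding a frame reduced faults, as is typical.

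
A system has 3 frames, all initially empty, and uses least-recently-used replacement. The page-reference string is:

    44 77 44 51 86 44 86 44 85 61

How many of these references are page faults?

44 -> fault, frames [44]
77 -> fault, frames [44, 77]
44 -> hit
51 -> fault, frames [77, 44, 51]
86 -> fault, evict 77, frames [44, 51, 86]
44 -> hit
86 -> hit
44 -> hit
85 -> fault, evict 51, frames [86, 44, 85]
61 -> fault, evict 86, frames [44, 85, 61]
Page faults: 6.

6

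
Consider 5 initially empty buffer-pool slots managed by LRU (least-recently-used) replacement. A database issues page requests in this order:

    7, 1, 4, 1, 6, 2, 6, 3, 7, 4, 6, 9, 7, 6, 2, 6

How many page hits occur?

6

7 → miss, frames {7}
1 → miss, frames {7,1}
4 → miss, frames {7,1,4}
1 → hit
6 → miss, frames {7,4,1,6}
2 → miss, frames {7,4,1,6,2}
6 → hit
3 → miss, evict 7, frames {4,1,2,6,3}
7 → miss, evict 4, frames {1,2,6,3,7}
4 → miss, evict 1, frames {2,6,3,7,4}
6 → hit
9 → miss, evict 2, frames {3,7,4,6,9}
7 → hit
6 → hit
2 → miss, evict 3, frames {4,9,7,6,2}
6 → hit
Hits: 6.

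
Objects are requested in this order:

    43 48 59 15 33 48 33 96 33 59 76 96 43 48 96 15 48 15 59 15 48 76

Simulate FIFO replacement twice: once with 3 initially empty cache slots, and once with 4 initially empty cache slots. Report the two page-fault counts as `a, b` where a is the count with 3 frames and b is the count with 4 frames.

16, 12

3 frames: F F F F F F . F . F F . F F F F . . F . F F → 16 faults.
4 frames: F F F F F . . F . . F . F F . F . . F . . F → 12 faults.
12 < 16: adding a frame reduced faults, as is typical.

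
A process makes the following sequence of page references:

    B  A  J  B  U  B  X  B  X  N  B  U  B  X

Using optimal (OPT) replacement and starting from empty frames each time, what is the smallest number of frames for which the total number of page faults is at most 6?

4

f=1: 14 faults
f=2: 8 faults
f=3: 7 faults
f=4: 6 faults
f=5: 6 faults
f=6: 6 faults
Smallest f with faults ≤ 6 is 4.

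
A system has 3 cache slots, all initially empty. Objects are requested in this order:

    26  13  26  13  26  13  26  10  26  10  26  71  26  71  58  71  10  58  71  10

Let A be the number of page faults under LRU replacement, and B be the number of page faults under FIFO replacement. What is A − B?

Under LRU: F F . . . . . F . . . F . . F . F . . . → 6 faults.
Under FIFO: F F . . . . . F . . . F F . F . F . F . → 8 faults.
A − B = 6 − 8 = -2.

-2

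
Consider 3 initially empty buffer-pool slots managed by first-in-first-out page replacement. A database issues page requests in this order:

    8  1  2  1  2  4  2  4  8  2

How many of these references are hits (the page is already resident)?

8 → miss, frames {8}
1 → miss, frames {8,1}
2 → miss, frames {8,1,2}
1 → hit
2 → hit
4 → miss, evict 8, frames {1,2,4}
2 → hit
4 → hit
8 → miss, evict 1, frames {2,4,8}
2 → hit
Hits: 5.

5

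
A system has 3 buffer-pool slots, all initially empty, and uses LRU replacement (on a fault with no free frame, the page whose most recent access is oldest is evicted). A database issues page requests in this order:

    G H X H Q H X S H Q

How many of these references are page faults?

G: miss, frames {G}
H: miss, frames {G,H}
X: miss, frames {G,H,X}
H: hit
Q: miss, evict G, frames {X,H,Q}
H: hit
X: hit
S: miss, evict Q, frames {H,X,S}
H: hit
Q: miss, evict X, frames {S,H,Q}
Page faults: 6.

6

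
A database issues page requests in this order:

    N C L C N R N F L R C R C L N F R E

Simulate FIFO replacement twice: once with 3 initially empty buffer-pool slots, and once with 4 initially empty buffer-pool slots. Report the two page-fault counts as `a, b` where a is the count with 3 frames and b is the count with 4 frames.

13, 7

3 frames: F F F . . F F F F F F . . . F F F F → 13 faults.
4 frames: F F F . . F . F . . . . . . F . . F → 7 faults.
7 < 13: adding a frame reduced faults, as is typical.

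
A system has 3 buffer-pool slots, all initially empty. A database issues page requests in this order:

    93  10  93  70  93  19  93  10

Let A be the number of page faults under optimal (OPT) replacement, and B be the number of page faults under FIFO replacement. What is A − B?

Under OPT: F F . F . F . . → 4 faults.
Under FIFO: F F . F . F F F → 6 faults.
A − B = 4 − 6 = -2.

-2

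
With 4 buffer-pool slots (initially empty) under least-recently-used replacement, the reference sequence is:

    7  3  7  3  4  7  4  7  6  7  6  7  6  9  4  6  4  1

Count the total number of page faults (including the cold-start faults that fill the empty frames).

7: fault, frames [7]
3: fault, frames [7, 3]
7: hit
3: hit
4: fault, frames [7, 3, 4]
7: hit
4: hit
7: hit
6: fault, frames [3, 4, 7, 6]
7: hit
6: hit
7: hit
6: hit
9: fault, evict 3, frames [4, 7, 6, 9]
4: hit
6: hit
4: hit
1: fault, evict 7, frames [9, 6, 4, 1]
Page faults: 6.

6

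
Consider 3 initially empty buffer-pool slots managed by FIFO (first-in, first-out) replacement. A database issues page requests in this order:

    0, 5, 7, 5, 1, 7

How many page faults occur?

4

0 -> fault, frames {0}
5 -> fault, frames {0,5}
7 -> fault, frames {0,5,7}
5 -> hit
1 -> fault, evict 0, frames {5,7,1}
7 -> hit
Page faults: 4.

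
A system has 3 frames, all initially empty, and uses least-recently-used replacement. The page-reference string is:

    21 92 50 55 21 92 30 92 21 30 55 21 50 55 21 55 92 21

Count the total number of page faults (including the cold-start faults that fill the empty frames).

10

21 -> miss, frames [21]
92 -> miss, frames [21, 92]
50 -> miss, frames [21, 92, 50]
55 -> miss, evict 21, frames [92, 50, 55]
21 -> miss, evict 92, frames [50, 55, 21]
92 -> miss, evict 50, frames [55, 21, 92]
30 -> miss, evict 55, frames [21, 92, 30]
92 -> hit
21 -> hit
30 -> hit
55 -> miss, evict 92, frames [21, 30, 55]
21 -> hit
50 -> miss, evict 30, frames [55, 21, 50]
55 -> hit
21 -> hit
55 -> hit
92 -> miss, evict 50, frames [21, 55, 92]
21 -> hit
Page faults: 10.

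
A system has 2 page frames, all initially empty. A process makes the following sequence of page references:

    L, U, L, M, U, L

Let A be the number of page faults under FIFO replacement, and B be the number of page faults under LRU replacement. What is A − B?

Under FIFO: F F . F . F → 4 faults.
Under LRU: F F . F F F → 5 faults.
A − B = 4 − 5 = -1.

-1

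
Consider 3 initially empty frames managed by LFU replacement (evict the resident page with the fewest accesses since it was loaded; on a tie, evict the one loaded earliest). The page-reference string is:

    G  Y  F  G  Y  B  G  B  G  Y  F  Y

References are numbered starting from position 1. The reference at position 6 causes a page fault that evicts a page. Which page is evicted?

pos 1: G: miss, frames {G}
pos 2: Y: miss, frames {G,Y}
pos 3: F: miss, frames {G,Y,F}
pos 4: G: hit
pos 5: Y: hit
pos 6: B: miss, evict F, frames {G,Y,B}
At position 6, page F is evicted.

F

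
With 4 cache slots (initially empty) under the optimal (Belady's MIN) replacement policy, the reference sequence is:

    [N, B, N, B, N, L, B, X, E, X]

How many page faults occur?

5

N → fault, frames {N}
B → fault, frames {N,B}
N → hit
B → hit
N → hit
L → fault, frames {N,B,L}
B → hit
X → fault, frames {N,B,L,X}
E → fault, evict L, frames {N,B,X,E}
X → hit
Page faults: 5.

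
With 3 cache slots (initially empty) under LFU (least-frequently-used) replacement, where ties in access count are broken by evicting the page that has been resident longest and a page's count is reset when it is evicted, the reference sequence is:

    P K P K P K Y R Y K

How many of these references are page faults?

P → fault, frames (P)
K → fault, frames (P K)
P → hit
K → hit
P → hit
K → hit
Y → fault, frames (P K Y)
R → fault, evict Y, frames (P K R)
Y → fault, evict R, frames (P K Y)
K → hit
Page faults: 5.

5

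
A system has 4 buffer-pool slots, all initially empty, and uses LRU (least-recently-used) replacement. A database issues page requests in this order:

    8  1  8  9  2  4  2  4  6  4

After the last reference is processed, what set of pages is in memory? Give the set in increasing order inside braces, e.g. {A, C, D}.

{2, 4, 6, 9}

8: miss, frames (8)
1: miss, frames (8 1)
8: hit
9: miss, frames (1 8 9)
2: miss, frames (1 8 9 2)
4: miss, evict 1, frames (8 9 2 4)
2: hit
4: hit
6: miss, evict 8, frames (9 2 4 6)
4: hit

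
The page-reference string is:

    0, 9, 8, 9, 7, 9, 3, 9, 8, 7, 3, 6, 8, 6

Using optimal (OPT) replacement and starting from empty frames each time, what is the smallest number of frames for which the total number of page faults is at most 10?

2

f=1: 14 faults
f=2: 9 faults
f=3: 7 faults
f=4: 6 faults
f=5: 6 faults
f=6: 6 faults
Smallest f with faults ≤ 10 is 2.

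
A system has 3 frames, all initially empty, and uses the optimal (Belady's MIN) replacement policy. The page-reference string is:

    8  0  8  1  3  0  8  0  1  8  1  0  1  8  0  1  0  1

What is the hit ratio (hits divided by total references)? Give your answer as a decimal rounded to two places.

0.72

8 → miss, frames {8}
0 → miss, frames {8,0}
8 → hit
1 → miss, frames {8,0,1}
3 → miss, evict 1, frames {8,0,3}
0 → hit
8 → hit
0 → hit
1 → miss, evict 3, frames {8,0,1}
8 → hit
1 → hit
0 → hit
1 → hit
8 → hit
0 → hit
1 → hit
0 → hit
1 → hit
Hits: 13 of 18 references → 13/18 = 0.7222.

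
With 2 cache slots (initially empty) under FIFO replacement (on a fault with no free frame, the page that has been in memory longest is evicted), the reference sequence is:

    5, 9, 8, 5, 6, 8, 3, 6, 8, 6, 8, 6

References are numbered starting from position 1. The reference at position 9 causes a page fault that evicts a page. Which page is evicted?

3

pos 1: 5: fault, frames (5)
pos 2: 9: fault, frames (5 9)
pos 3: 8: fault, evict 5, frames (9 8)
pos 4: 5: fault, evict 9, frames (8 5)
pos 5: 6: fault, evict 8, frames (5 6)
pos 6: 8: fault, evict 5, frames (6 8)
pos 7: 3: fault, evict 6, frames (8 3)
pos 8: 6: fault, evict 8, frames (3 6)
pos 9: 8: fault, evict 3, frames (6 8)
At position 9, page 3 is evicted.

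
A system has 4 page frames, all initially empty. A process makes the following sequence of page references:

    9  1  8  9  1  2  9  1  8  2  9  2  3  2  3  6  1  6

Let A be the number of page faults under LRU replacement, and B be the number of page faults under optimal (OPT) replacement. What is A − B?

Under LRU: F F F . . F . . . . . . F . . F F . → 7 faults.
Under OPT: F F F . . F . . . . . . F . . F . . → 6 faults.
A − B = 7 − 6 = 1.

1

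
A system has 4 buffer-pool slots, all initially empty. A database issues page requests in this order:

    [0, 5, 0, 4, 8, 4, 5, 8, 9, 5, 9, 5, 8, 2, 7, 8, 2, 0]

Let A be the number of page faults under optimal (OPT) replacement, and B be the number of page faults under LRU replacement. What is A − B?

Under OPT: F F . F F . . . F . . . . F F . . . → 7 faults.
Under LRU: F F . F F . . . F . . . . F F . . F → 8 faults.
A − B = 7 − 8 = -1.

-1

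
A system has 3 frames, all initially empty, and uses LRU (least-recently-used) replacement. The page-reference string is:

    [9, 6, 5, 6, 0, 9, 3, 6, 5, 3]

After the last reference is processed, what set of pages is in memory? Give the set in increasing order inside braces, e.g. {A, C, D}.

{3, 5, 6}

9 -> miss, frames {9}
6 -> miss, frames {9,6}
5 -> miss, frames {9,6,5}
6 -> hit
0 -> miss, evict 9, frames {5,6,0}
9 -> miss, evict 5, frames {6,0,9}
3 -> miss, evict 6, frames {0,9,3}
6 -> miss, evict 0, frames {9,3,6}
5 -> miss, evict 9, frames {3,6,5}
3 -> hit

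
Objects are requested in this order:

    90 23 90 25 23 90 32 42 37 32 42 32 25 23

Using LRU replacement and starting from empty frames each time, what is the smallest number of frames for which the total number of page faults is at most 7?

6

f=1: 14 faults
f=2: 12 faults
f=3: 8 faults
f=4: 8 faults
f=5: 8 faults
f=6: 6 faults
Smallest f with faults ≤ 7 is 6.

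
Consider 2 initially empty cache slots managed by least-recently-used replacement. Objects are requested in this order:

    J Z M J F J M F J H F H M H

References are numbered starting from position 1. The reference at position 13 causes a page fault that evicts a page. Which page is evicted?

F

pos 1: J: miss, frames {J}
pos 2: Z: miss, frames {J,Z}
pos 3: M: miss, evict J, frames {Z,M}
pos 4: J: miss, evict Z, frames {M,J}
pos 5: F: miss, evict M, frames {J,F}
pos 6: J: hit
pos 7: M: miss, evict F, frames {J,M}
pos 8: F: miss, evict J, frames {M,F}
pos 9: J: miss, evict M, frames {F,J}
pos 10: H: miss, evict F, frames {J,H}
pos 11: F: miss, evict J, frames {H,F}
pos 12: H: hit
pos 13: M: miss, evict F, frames {H,M}
At position 13, page F is evicted.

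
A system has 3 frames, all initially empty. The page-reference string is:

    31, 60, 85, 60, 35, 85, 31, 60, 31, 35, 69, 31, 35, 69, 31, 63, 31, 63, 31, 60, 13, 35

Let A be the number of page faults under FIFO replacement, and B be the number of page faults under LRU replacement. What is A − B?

Under FIFO: F F F . F . F F . . F . F . F F . . . F F F → 13 faults.
Under LRU: F F F . F . F F . F F . . . . F . . . F F F → 12 faults.
A − B = 13 − 12 = 1.

1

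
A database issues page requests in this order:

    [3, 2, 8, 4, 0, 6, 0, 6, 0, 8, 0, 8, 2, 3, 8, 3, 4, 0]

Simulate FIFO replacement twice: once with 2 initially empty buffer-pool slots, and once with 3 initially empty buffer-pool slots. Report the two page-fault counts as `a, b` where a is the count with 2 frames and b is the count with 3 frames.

2 frames: F F F F F F . . . F F . F F F . F F → 13 faults.
3 frames: F F F F F F . . . F . . F F . . F F → 11 faults.
11 < 13: adding a frame reduced faults, as is typical.

13, 11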